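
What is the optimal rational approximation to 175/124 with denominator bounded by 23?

Expand x = 175/124 as a continued fraction with the Euclidean algorithm:
  175 = 1*124 + 51, so a_0 = 1.
  124 = 2*51 + 22, so a_1 = 2.
  51 = 2*22 + 7, so a_2 = 2.
  22 = 3*7 + 1, so a_3 = 3.
  7 = 7*1 + 0, so a_4 = 7.
so x = [1; 2, 2, 3, 7].
Convergents (p_i = a_i*p_{i-1} + p_{i-2}, q_i = a_i*q_{i-1} + q_{i-2} with p_{-2}=0, p_{-1}=1, q_{-2}=1, q_{-1}=0), until the denominator exceeds 23:
  i=0: a_0=1, p_0 = 1*1 + 0 = 1, q_0 = 1*0 + 1 = 1.
  i=1: a_1=2, p_1 = 2*1 + 1 = 3, q_1 = 2*1 + 0 = 2.
  i=2: a_2=2, p_2 = 2*3 + 1 = 7, q_2 = 2*2 + 1 = 5.
  i=3: a_3=3, p_3 = 3*7 + 3 = 24, q_3 = 3*5 + 2 = 17.
  i=4: a_4=7, p_4 = 7*24 + 7 = 175, q_4 = 7*17 + 5 = 124.
q_4 = 124 > 23, so the last convergent with denominator <= 23 is p_3/q_3 = 24/17.
The closest fraction with denominator <= 23 is either p_3/q_3 or the intermediate fraction (k*p_3 + p_2)/(k*q_3 + q_2) with the largest k >= 1 whose denominator stays <= 23; these approach x as k grows, and every other convergent or intermediate fraction in range is farther away.
Largest k: floor((23 - q_2)/q_3) = floor((23 - 5)/17) = 1.
That gives (1*24 + 7)/(1*17 + 5) = 31/22.
Compare the errors: |x - 24/17| = |175*17 - 24*124|/(124*17) = 1/2108, and |x - 31/22| = |175*22 - 31*124|/(124*22) = 6/2728.
Cross-multiplying, 1*2728 = 2728 < 12648 = 6*2108, so 1/2108 is smaller: the convergent 24/17 is closer to x than 31/22.

24/17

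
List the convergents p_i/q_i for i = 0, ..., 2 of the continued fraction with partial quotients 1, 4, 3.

Using the convergent recurrence p_i = a_i*p_{i-1} + p_{i-2}, q_i = a_i*q_{i-1} + q_{i-2} with p_{-2}=0, p_{-1}=1, q_{-2}=1, q_{-1}=0:
  i=0: a_0=1, p_0 = 1*1 + 0 = 1, q_0 = 1*0 + 1 = 1.
  i=1: a_1=4, p_1 = 4*1 + 1 = 5, q_1 = 4*1 + 0 = 4.
  i=2: a_2=3, p_2 = 3*5 + 1 = 16, q_2 = 3*4 + 1 = 13.

1/1, 5/4, 16/13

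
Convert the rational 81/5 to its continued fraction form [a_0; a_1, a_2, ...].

[16; 5]

Run the Euclidean algorithm on 81 and 5; the successive quotients are the partial quotients a_0, a_1, ... (each step inverts the fractional part left over by the previous one):
  81 = 16*5 + 1, so a_0 = 16.
  5 = 5*1 + 0, so a_1 = 5.
The remainder reaches 0 after 2 divisions, so the expansion has 2 partial quotients, read off in order.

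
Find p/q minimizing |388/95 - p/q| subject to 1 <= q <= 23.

Expand x = 388/95 as a continued fraction with the Euclidean algorithm:
  388 = 4*95 + 8, so a_0 = 4.
  95 = 11*8 + 7, so a_1 = 11.
  8 = 1*7 + 1, so a_2 = 1.
  7 = 7*1 + 0, so a_3 = 7.
so x = [4; 11, 1, 7].
Convergents (p_i = a_i*p_{i-1} + p_{i-2}, q_i = a_i*q_{i-1} + q_{i-2} with p_{-2}=0, p_{-1}=1, q_{-2}=1, q_{-1}=0), until the denominator exceeds 23:
  i=0: a_0=4, p_0 = 4*1 + 0 = 4, q_0 = 4*0 + 1 = 1.
  i=1: a_1=11, p_1 = 11*4 + 1 = 45, q_1 = 11*1 + 0 = 11.
  i=2: a_2=1, p_2 = 1*45 + 4 = 49, q_2 = 1*11 + 1 = 12.
  i=3: a_3=7, p_3 = 7*49 + 45 = 388, q_3 = 7*12 + 11 = 95.
q_3 = 95 > 23, so the last convergent with denominator <= 23 is p_2/q_2 = 49/12.
The closest fraction with denominator <= 23 is either p_2/q_2 or the intermediate fraction (k*p_2 + p_1)/(k*q_2 + q_1) with the largest k >= 1 whose denominator stays <= 23; these approach x as k grows, and every other convergent or intermediate fraction in range is farther away.
Largest k: floor((23 - q_1)/q_2) = floor((23 - 11)/12) = 1.
That gives (1*49 + 45)/(1*12 + 11) = 94/23.
Compare the errors: |x - 49/12| = |388*12 - 49*95|/(95*12) = 1/1140, and |x - 94/23| = |388*23 - 94*95|/(95*23) = 6/2185.
Cross-multiplying, 1*2185 = 2185 < 6840 = 6*1140, so 1/1140 is smaller: the convergent 49/12 is closer to x than 94/23.

49/12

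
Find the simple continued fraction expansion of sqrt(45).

[6; (1, 2, 2, 2, 1, 12)]

Write x_i = (sqrt(45) + m_i)/d_i with (m_0, d_0) = (0, 1). a_0 = floor(sqrt(45)) = 6, since 6^2 = 36 <= 45 < 49 = 7^2.
Iterate m_{i+1} = d_i*a_i - m_i, d_{i+1} = (45 - m_{i+1}^2)/d_i, a_{i+1} = floor((a_0 + m_{i+1})/d_{i+1}):
  m_1 = 1*6 - 0 = 6, d_1 = (45 - 6^2)/1 = 9/1 = 9, a_1 = floor((6 + 6)/9) = 1.
  m_2 = 9*1 - 6 = 3, d_2 = (45 - 3^2)/9 = 36/9 = 4, a_2 = floor((6 + 3)/4) = 2.
  m_3 = 4*2 - 3 = 5, d_3 = (45 - 5^2)/4 = 20/4 = 5, a_3 = floor((6 + 5)/5) = 2.
  m_4 = 5*2 - 5 = 5, d_4 = (45 - 5^2)/5 = 20/5 = 4, a_4 = floor((6 + 5)/4) = 2.
  m_5 = 4*2 - 5 = 3, d_5 = (45 - 3^2)/4 = 36/4 = 9, a_5 = floor((6 + 3)/9) = 1.
  m_6 = 9*1 - 3 = 6, d_6 = (45 - 6^2)/9 = 9/9 = 1, a_6 = floor((6 + 6)/1) = 12.
  m_7 = 1*12 - 6 = 6, d_7 = (45 - 6^2)/1 = 9/1 = 9: (m_7, d_7) = (m_1, d_1) = (6, 9), so from here the quotients repeat a_1, ..., a_6; the period length is 6.
Hence the expansion of sqrt(45) is a_0 = 6 followed by the repeating block 1, 2, 2, 2, 1, 12 (period 6).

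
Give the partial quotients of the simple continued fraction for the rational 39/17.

Run the Euclidean algorithm on 39 and 17; the successive quotients are the partial quotients a_0, a_1, ... (each step inverts the fractional part left over by the previous one):
  39 = 2*17 + 5, so a_0 = 2.
  17 = 3*5 + 2, so a_1 = 3.
  5 = 2*2 + 1, so a_2 = 2.
  2 = 2*1 + 0, so a_3 = 2.
The remainder reaches 0 after 4 divisions, so the expansion has 4 partial quotients, read off in order.

[2; 3, 2, 2]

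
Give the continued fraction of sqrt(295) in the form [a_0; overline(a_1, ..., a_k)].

[17; overline(5, 1, 2, 3, 2, 6, 2, 3, 2, 1, 5, 34)]

Write x_i = (sqrt(295) + m_i)/d_i with (m_0, d_0) = (0, 1). a_0 = floor(sqrt(295)) = 17, since 17^2 = 289 <= 295 < 324 = 18^2.
Iterate m_{i+1} = d_i*a_i - m_i, d_{i+1} = (295 - m_{i+1}^2)/d_i, a_{i+1} = floor((a_0 + m_{i+1})/d_{i+1}):
  m_1 = 1*17 - 0 = 17, d_1 = (295 - 17^2)/1 = 6/1 = 6, a_1 = floor((17 + 17)/6) = 5.
  m_2 = 6*5 - 17 = 13, d_2 = (295 - 13^2)/6 = 126/6 = 21, a_2 = floor((17 + 13)/21) = 1.
  m_3 = 21*1 - 13 = 8, d_3 = (295 - 8^2)/21 = 231/21 = 11, a_3 = floor((17 + 8)/11) = 2.
  m_4 = 11*2 - 8 = 14, d_4 = (295 - 14^2)/11 = 99/11 = 9, a_4 = floor((17 + 14)/9) = 3.
  m_5 = 9*3 - 14 = 13, d_5 = (295 - 13^2)/9 = 126/9 = 14, a_5 = floor((17 + 13)/14) = 2.
  m_6 = 14*2 - 13 = 15, d_6 = (295 - 15^2)/14 = 70/14 = 5, a_6 = floor((17 + 15)/5) = 6.
  m_7 = 5*6 - 15 = 15, d_7 = (295 - 15^2)/5 = 70/5 = 14, a_7 = floor((17 + 15)/14) = 2.
  m_8 = 14*2 - 15 = 13, d_8 = (295 - 13^2)/14 = 126/14 = 9, a_8 = floor((17 + 13)/9) = 3.
  m_9 = 9*3 - 13 = 14, d_9 = (295 - 14^2)/9 = 99/9 = 11, a_9 = floor((17 + 14)/11) = 2.
  m_10 = 11*2 - 14 = 8, d_10 = (295 - 8^2)/11 = 231/11 = 21, a_10 = floor((17 + 8)/21) = 1.
  m_11 = 21*1 - 8 = 13, d_11 = (295 - 13^2)/21 = 126/21 = 6, a_11 = floor((17 + 13)/6) = 5.
  m_12 = 6*5 - 13 = 17, d_12 = (295 - 17^2)/6 = 6/6 = 1, a_12 = floor((17 + 17)/1) = 34.
  m_13 = 1*34 - 17 = 17, d_13 = (295 - 17^2)/1 = 6/1 = 6: (m_13, d_13) = (m_1, d_1) = (17, 6), so from here the quotients repeat a_1, ..., a_12; the period length is 12.
Hence the expansion of sqrt(295) is a_0 = 17 followed by the repeating block 5, 1, 2, 3, 2, 6, 2, 3, 2, 1, 5, 34 (period 12).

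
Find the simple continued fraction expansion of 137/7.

Run the Euclidean algorithm on 137 and 7; the successive quotients are the partial quotients a_0, a_1, ... (each step inverts the fractional part left over by the previous one):
  137 = 19*7 + 4, so a_0 = 19.
  7 = 1*4 + 3, so a_1 = 1.
  4 = 1*3 + 1, so a_2 = 1.
  3 = 3*1 + 0, so a_3 = 3.
The remainder reaches 0 after 4 divisions, so the expansion has 4 partial quotients, read off in order.

[19; 1, 1, 3]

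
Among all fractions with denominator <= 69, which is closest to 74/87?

57/67

Expand x = 74/87 as a continued fraction with the Euclidean algorithm:
  74 = 0*87 + 74, so a_0 = 0.
  87 = 1*74 + 13, so a_1 = 1.
  74 = 5*13 + 9, so a_2 = 5.
  13 = 1*9 + 4, so a_3 = 1.
  9 = 2*4 + 1, so a_4 = 2.
  4 = 4*1 + 0, so a_5 = 4.
so x = [0; 1, 5, 1, 2, 4].
Convergents (p_i = a_i*p_{i-1} + p_{i-2}, q_i = a_i*q_{i-1} + q_{i-2} with p_{-2}=0, p_{-1}=1, q_{-2}=1, q_{-1}=0), until the denominator exceeds 69:
  i=0: a_0=0, p_0 = 0*1 + 0 = 0, q_0 = 0*0 + 1 = 1.
  i=1: a_1=1, p_1 = 1*0 + 1 = 1, q_1 = 1*1 + 0 = 1.
  i=2: a_2=5, p_2 = 5*1 + 0 = 5, q_2 = 5*1 + 1 = 6.
  i=3: a_3=1, p_3 = 1*5 + 1 = 6, q_3 = 1*6 + 1 = 7.
  i=4: a_4=2, p_4 = 2*6 + 5 = 17, q_4 = 2*7 + 6 = 20.
  i=5: a_5=4, p_5 = 4*17 + 6 = 74, q_5 = 4*20 + 7 = 87.
q_5 = 87 > 69, so the last convergent with denominator <= 69 is p_4/q_4 = 17/20.
The closest fraction with denominator <= 69 is either p_4/q_4 or the intermediate fraction (k*p_4 + p_3)/(k*q_4 + q_3) with the largest k >= 1 whose denominator stays <= 69; these approach x as k grows, and every other convergent or intermediate fraction in range is farther away.
Largest k: floor((69 - q_3)/q_4) = floor((69 - 7)/20) = 3.
That gives (3*17 + 6)/(3*20 + 7) = 57/67.
Compare the errors: |x - 17/20| = |74*20 - 17*87|/(87*20) = 1/1740, and |x - 57/67| = |74*67 - 57*87|/(87*67) = 1/5829.
Cross-multiplying, 1*1740 = 1740 < 5829 = 1*5829, so 1/5829 is smaller: the intermediate fraction 57/67 is closer to x than 17/20.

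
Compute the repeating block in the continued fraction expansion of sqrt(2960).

Write x_i = (sqrt(2960) + m_i)/d_i with (m_0, d_0) = (0, 1). a_0 = floor(sqrt(2960)) = 54, since 54^2 = 2916 <= 2960 < 3025 = 55^2.
Iterate m_{i+1} = d_i*a_i - m_i, d_{i+1} = (2960 - m_{i+1}^2)/d_i, a_{i+1} = floor((a_0 + m_{i+1})/d_{i+1}):
  m_1 = 1*54 - 0 = 54, d_1 = (2960 - 54^2)/1 = 44/1 = 44, a_1 = floor((54 + 54)/44) = 2.
  m_2 = 44*2 - 54 = 34, d_2 = (2960 - 34^2)/44 = 1804/44 = 41, a_2 = floor((54 + 34)/41) = 2.
  m_3 = 41*2 - 34 = 48, d_3 = (2960 - 48^2)/41 = 656/41 = 16, a_3 = floor((54 + 48)/16) = 6.
  m_4 = 16*6 - 48 = 48, d_4 = (2960 - 48^2)/16 = 656/16 = 41, a_4 = floor((54 + 48)/41) = 2.
  m_5 = 41*2 - 48 = 34, d_5 = (2960 - 34^2)/41 = 1804/41 = 44, a_5 = floor((54 + 34)/44) = 2.
  m_6 = 44*2 - 34 = 54, d_6 = (2960 - 54^2)/44 = 44/44 = 1, a_6 = floor((54 + 54)/1) = 108.
  m_7 = 1*108 - 54 = 54, d_7 = (2960 - 54^2)/1 = 44/1 = 44: (m_7, d_7) = (m_1, d_1) = (54, 44), so from here the quotients repeat a_1, ..., a_6; the period length is 6.
Hence the expansion of sqrt(2960) is a_0 = 54 followed by the repeating block 2, 2, 6, 2, 2, 108 (period 6).

[54; (2, 2, 6, 2, 2, 108)]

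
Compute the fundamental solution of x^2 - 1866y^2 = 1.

First expand sqrt(1866) as a continued fraction. With x_i = (sqrt(1866) + m_i)/d_i and (m_0, d_0) = (0, 1): a_0 = floor(sqrt(1866)) = 43, since 43^2 = 1849 <= 1866 < 1936 = 44^2.
Iterate m_{i+1} = d_i*a_i - m_i, d_{i+1} = (1866 - m_{i+1}^2)/d_i, a_{i+1} = floor((a_0 + m_{i+1})/d_{i+1}):
  m_1 = 1*43 - 0 = 43, d_1 = (1866 - 43^2)/1 = 17/1 = 17, a_1 = floor((43 + 43)/17) = 5.
  m_2 = 17*5 - 43 = 42, d_2 = (1866 - 42^2)/17 = 102/17 = 6, a_2 = floor((43 + 42)/6) = 14.
  m_3 = 6*14 - 42 = 42, d_3 = (1866 - 42^2)/6 = 102/6 = 17, a_3 = floor((43 + 42)/17) = 5.
  m_4 = 17*5 - 42 = 43, d_4 = (1866 - 43^2)/17 = 17/17 = 1, a_4 = floor((43 + 43)/1) = 86.
  m_5 = 1*86 - 43 = 43, d_5 = (1866 - 43^2)/1 = 17/1 = 17: (m_5, d_5) = (m_1, d_1) = (43, 17), so from here the quotients repeat a_1, ..., a_4; the period length is 4.
So sqrt(1866) = [43; (5, 14, 5, 86)] with period length k = 4.
k is even, so the fundamental solution of x^2 - 1866y^2 = 1 is (p_{k-1}, q_{k-1}) = (p_3, q_3); compute convergents through index 3.
Convergents (p_i = a_i*p_{i-1} + p_{i-2}, q_i = a_i*q_{i-1} + q_{i-2} with p_{-2}=0, p_{-1}=1, q_{-2}=1, q_{-1}=0):
  i=0: a_0=43, p_0 = 43*1 + 0 = 43, q_0 = 43*0 + 1 = 1.
  i=1: a_1=5, p_1 = 5*43 + 1 = 216, q_1 = 5*1 + 0 = 5.
  i=2: a_2=14, p_2 = 14*216 + 43 = 3067, q_2 = 14*5 + 1 = 71.
  i=3: a_3=5, p_3 = 5*3067 + 216 = 15551, q_3 = 5*71 + 5 = 360.
Check: 15551^2 - 1866*360^2 = 241833601 - 241833600 = 1, so (x, y) = (15551, 360) solves the equation, and by the theorem it is the least positive solution.

(x, y) = (15551, 360)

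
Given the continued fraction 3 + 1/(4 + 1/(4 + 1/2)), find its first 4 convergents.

Using the convergent recurrence p_i = a_i*p_{i-1} + p_{i-2}, q_i = a_i*q_{i-1} + q_{i-2} with p_{-2}=0, p_{-1}=1, q_{-2}=1, q_{-1}=0:
  i=0: a_0=3, p_0 = 3*1 + 0 = 3, q_0 = 3*0 + 1 = 1.
  i=1: a_1=4, p_1 = 4*3 + 1 = 13, q_1 = 4*1 + 0 = 4.
  i=2: a_2=4, p_2 = 4*13 + 3 = 55, q_2 = 4*4 + 1 = 17.
  i=3: a_3=2, p_3 = 2*55 + 13 = 123, q_3 = 2*17 + 4 = 38.

3/1, 13/4, 55/17, 123/38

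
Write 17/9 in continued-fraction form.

[1; 1, 8]

Run the Euclidean algorithm on 17 and 9; the successive quotients are the partial quotients a_0, a_1, ... (each step inverts the fractional part left over by the previous one):
  17 = 1*9 + 8, so a_0 = 1.
  9 = 1*8 + 1, so a_1 = 1.
  8 = 8*1 + 0, so a_2 = 8.
The remainder reaches 0 after 3 divisions, so the expansion has 3 partial quotients, read off in order.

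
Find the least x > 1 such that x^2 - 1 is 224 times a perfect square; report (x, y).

(x, y) = (15, 1)

First expand sqrt(224) as a continued fraction. With x_i = (sqrt(224) + m_i)/d_i and (m_0, d_0) = (0, 1): a_0 = floor(sqrt(224)) = 14, since 14^2 = 196 <= 224 < 225 = 15^2.
Iterate m_{i+1} = d_i*a_i - m_i, d_{i+1} = (224 - m_{i+1}^2)/d_i, a_{i+1} = floor((a_0 + m_{i+1})/d_{i+1}):
  m_1 = 1*14 - 0 = 14, d_1 = (224 - 14^2)/1 = 28/1 = 28, a_1 = floor((14 + 14)/28) = 1.
  m_2 = 28*1 - 14 = 14, d_2 = (224 - 14^2)/28 = 28/28 = 1, a_2 = floor((14 + 14)/1) = 28.
  m_3 = 1*28 - 14 = 14, d_3 = (224 - 14^2)/1 = 28/1 = 28: (m_3, d_3) = (m_1, d_1) = (14, 28), so from here the quotients repeat a_1, a_2; the period length is 2.
So sqrt(224) = [14; (1, 28)] with period length k = 2.
k is even, so the fundamental solution of x^2 - 224y^2 = 1 is (p_{k-1}, q_{k-1}) = (p_1, q_1); compute convergents through index 1.
Convergents (p_i = a_i*p_{i-1} + p_{i-2}, q_i = a_i*q_{i-1} + q_{i-2} with p_{-2}=0, p_{-1}=1, q_{-2}=1, q_{-1}=0):
  i=0: a_0=14, p_0 = 14*1 + 0 = 14, q_0 = 14*0 + 1 = 1.
  i=1: a_1=1, p_1 = 1*14 + 1 = 15, q_1 = 1*1 + 0 = 1.
Check: 15^2 - 224*1^2 = 225 - 224 = 1, so (x, y) = (15, 1) solves the equation, and by the theorem it is the least positive solution.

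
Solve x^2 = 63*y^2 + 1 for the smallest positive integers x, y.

(x, y) = (8, 1)

First expand sqrt(63) as a continued fraction. With x_i = (sqrt(63) + m_i)/d_i and (m_0, d_0) = (0, 1): a_0 = floor(sqrt(63)) = 7, since 7^2 = 49 <= 63 < 64 = 8^2.
Iterate m_{i+1} = d_i*a_i - m_i, d_{i+1} = (63 - m_{i+1}^2)/d_i, a_{i+1} = floor((a_0 + m_{i+1})/d_{i+1}):
  m_1 = 1*7 - 0 = 7, d_1 = (63 - 7^2)/1 = 14/1 = 14, a_1 = floor((7 + 7)/14) = 1.
  m_2 = 14*1 - 7 = 7, d_2 = (63 - 7^2)/14 = 14/14 = 1, a_2 = floor((7 + 7)/1) = 14.
  m_3 = 1*14 - 7 = 7, d_3 = (63 - 7^2)/1 = 14/1 = 14: (m_3, d_3) = (m_1, d_1) = (7, 14), so from here the quotients repeat a_1, a_2; the period length is 2.
So sqrt(63) = [7; (1, 14)] with period length k = 2.
k is even, so the fundamental solution of x^2 - 63y^2 = 1 is (p_{k-1}, q_{k-1}) = (p_1, q_1); compute convergents through index 1.
Convergents (p_i = a_i*p_{i-1} + p_{i-2}, q_i = a_i*q_{i-1} + q_{i-2} with p_{-2}=0, p_{-1}=1, q_{-2}=1, q_{-1}=0):
  i=0: a_0=7, p_0 = 7*1 + 0 = 7, q_0 = 7*0 + 1 = 1.
  i=1: a_1=1, p_1 = 1*7 + 1 = 8, q_1 = 1*1 + 0 = 1.
Check: 8^2 - 63*1^2 = 64 - 63 = 1, so (x, y) = (8, 1) solves the equation, and by the theorem it is the least positive solution.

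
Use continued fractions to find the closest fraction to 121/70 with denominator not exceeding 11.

19/11

Expand x = 121/70 as a continued fraction with the Euclidean algorithm:
  121 = 1*70 + 51, so a_0 = 1.
  70 = 1*51 + 19, so a_1 = 1.
  51 = 2*19 + 13, so a_2 = 2.
  19 = 1*13 + 6, so a_3 = 1.
  13 = 2*6 + 1, so a_4 = 2.
  6 = 6*1 + 0, so a_5 = 6.
so x = [1; 1, 2, 1, 2, 6].
Convergents (p_i = a_i*p_{i-1} + p_{i-2}, q_i = a_i*q_{i-1} + q_{i-2} with p_{-2}=0, p_{-1}=1, q_{-2}=1, q_{-1}=0), until the denominator exceeds 11:
  i=0: a_0=1, p_0 = 1*1 + 0 = 1, q_0 = 1*0 + 1 = 1.
  i=1: a_1=1, p_1 = 1*1 + 1 = 2, q_1 = 1*1 + 0 = 1.
  i=2: a_2=2, p_2 = 2*2 + 1 = 5, q_2 = 2*1 + 1 = 3.
  i=3: a_3=1, p_3 = 1*5 + 2 = 7, q_3 = 1*3 + 1 = 4.
  i=4: a_4=2, p_4 = 2*7 + 5 = 19, q_4 = 2*4 + 3 = 11.
  i=5: a_5=6, p_5 = 6*19 + 7 = 121, q_5 = 6*11 + 4 = 70.
q_5 = 70 > 11, so the last convergent with denominator <= 11 is p_4/q_4 = 19/11.
The closest fraction with denominator <= 11 is either p_4/q_4 or the intermediate fraction (k*p_4 + p_3)/(k*q_4 + q_3) with the largest k >= 1 whose denominator stays <= 11; these approach x as k grows, and every other convergent or intermediate fraction in range is farther away.
Largest k: floor((11 - q_3)/q_4) = floor((11 - 4)/11) = 0.
Since k = 0, no intermediate fraction beyond p_4/q_4 has denominator <= 11, so the convergent 19/11 is the closest (its error is |121*11 - 19*70|/(70*11) = 1/770).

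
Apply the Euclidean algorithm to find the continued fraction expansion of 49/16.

[3; 16]

Run the Euclidean algorithm on 49 and 16; the successive quotients are the partial quotients a_0, a_1, ... (each step inverts the fractional part left over by the previous one):
  49 = 3*16 + 1, so a_0 = 3.
  16 = 16*1 + 0, so a_1 = 16.
The remainder reaches 0 after 2 divisions, so the expansion has 2 partial quotients, read off in order.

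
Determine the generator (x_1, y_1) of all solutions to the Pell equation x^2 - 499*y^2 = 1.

First expand sqrt(499) as a continued fraction. With x_i = (sqrt(499) + m_i)/d_i and (m_0, d_0) = (0, 1): a_0 = floor(sqrt(499)) = 22, since 22^2 = 484 <= 499 < 529 = 23^2.
Iterate m_{i+1} = d_i*a_i - m_i, d_{i+1} = (499 - m_{i+1}^2)/d_i, a_{i+1} = floor((a_0 + m_{i+1})/d_{i+1}):
  m_1 = 1*22 - 0 = 22, d_1 = (499 - 22^2)/1 = 15/1 = 15, a_1 = floor((22 + 22)/15) = 2.
  m_2 = 15*2 - 22 = 8, d_2 = (499 - 8^2)/15 = 435/15 = 29, a_2 = floor((22 + 8)/29) = 1.
  m_3 = 29*1 - 8 = 21, d_3 = (499 - 21^2)/29 = 58/29 = 2, a_3 = floor((22 + 21)/2) = 21.
  m_4 = 2*21 - 21 = 21, d_4 = (499 - 21^2)/2 = 58/2 = 29, a_4 = floor((22 + 21)/29) = 1.
  m_5 = 29*1 - 21 = 8, d_5 = (499 - 8^2)/29 = 435/29 = 15, a_5 = floor((22 + 8)/15) = 2.
  m_6 = 15*2 - 8 = 22, d_6 = (499 - 22^2)/15 = 15/15 = 1, a_6 = floor((22 + 22)/1) = 44.
  m_7 = 1*44 - 22 = 22, d_7 = (499 - 22^2)/1 = 15/1 = 15: (m_7, d_7) = (m_1, d_1) = (22, 15), so from here the quotients repeat a_1, ..., a_6; the period length is 6.
So sqrt(499) = [22; (2, 1, 21, 1, 2, 44)] with period length k = 6.
k is even, so the fundamental solution of x^2 - 499y^2 = 1 is (p_{k-1}, q_{k-1}) = (p_5, q_5); compute convergents through index 5.
Convergents (p_i = a_i*p_{i-1} + p_{i-2}, q_i = a_i*q_{i-1} + q_{i-2} with p_{-2}=0, p_{-1}=1, q_{-2}=1, q_{-1}=0):
  i=0: a_0=22, p_0 = 22*1 + 0 = 22, q_0 = 22*0 + 1 = 1.
  i=1: a_1=2, p_1 = 2*22 + 1 = 45, q_1 = 2*1 + 0 = 2.
  i=2: a_2=1, p_2 = 1*45 + 22 = 67, q_2 = 1*2 + 1 = 3.
  i=3: a_3=21, p_3 = 21*67 + 45 = 1452, q_3 = 21*3 + 2 = 65.
  i=4: a_4=1, p_4 = 1*1452 + 67 = 1519, q_4 = 1*65 + 3 = 68.
  i=5: a_5=2, p_5 = 2*1519 + 1452 = 4490, q_5 = 2*68 + 65 = 201.
Check: 4490^2 - 499*201^2 = 20160100 - 20160099 = 1, so (x, y) = (4490, 201) solves the equation, and by the theorem it is the least positive solution.

(x, y) = (4490, 201)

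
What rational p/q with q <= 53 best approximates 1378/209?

211/32

Expand x = 1378/209 as a continued fraction with the Euclidean algorithm:
  1378 = 6*209 + 124, so a_0 = 6.
  209 = 1*124 + 85, so a_1 = 1.
  124 = 1*85 + 39, so a_2 = 1.
  85 = 2*39 + 7, so a_3 = 2.
  39 = 5*7 + 4, so a_4 = 5.
  7 = 1*4 + 3, so a_5 = 1.
  4 = 1*3 + 1, so a_6 = 1.
  3 = 3*1 + 0, so a_7 = 3.
so x = [6; 1, 1, 2, 5, 1, 1, 3].
Convergents (p_i = a_i*p_{i-1} + p_{i-2}, q_i = a_i*q_{i-1} + q_{i-2} with p_{-2}=0, p_{-1}=1, q_{-2}=1, q_{-1}=0), until the denominator exceeds 53:
  i=0: a_0=6, p_0 = 6*1 + 0 = 6, q_0 = 6*0 + 1 = 1.
  i=1: a_1=1, p_1 = 1*6 + 1 = 7, q_1 = 1*1 + 0 = 1.
  i=2: a_2=1, p_2 = 1*7 + 6 = 13, q_2 = 1*1 + 1 = 2.
  i=3: a_3=2, p_3 = 2*13 + 7 = 33, q_3 = 2*2 + 1 = 5.
  i=4: a_4=5, p_4 = 5*33 + 13 = 178, q_4 = 5*5 + 2 = 27.
  i=5: a_5=1, p_5 = 1*178 + 33 = 211, q_5 = 1*27 + 5 = 32.
  i=6: a_6=1, p_6 = 1*211 + 178 = 389, q_6 = 1*32 + 27 = 59.
q_6 = 59 > 53, so the last convergent with denominator <= 53 is p_5/q_5 = 211/32.
The closest fraction with denominator <= 53 is either p_5/q_5 or the intermediate fraction (k*p_5 + p_4)/(k*q_5 + q_4) with the largest k >= 1 whose denominator stays <= 53; these approach x as k grows, and every other convergent or intermediate fraction in range is farther away.
Largest k: floor((53 - q_4)/q_5) = floor((53 - 27)/32) = 0.
Since k = 0, no intermediate fraction beyond p_5/q_5 has denominator <= 53, so the convergent 211/32 is the closest (its error is |1378*32 - 211*209|/(209*32) = 3/6688).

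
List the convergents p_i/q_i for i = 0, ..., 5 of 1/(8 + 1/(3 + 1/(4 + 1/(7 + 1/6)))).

0/1, 1/8, 3/25, 13/108, 94/781, 577/4794

Using the convergent recurrence p_i = a_i*p_{i-1} + p_{i-2}, q_i = a_i*q_{i-1} + q_{i-2} with p_{-2}=0, p_{-1}=1, q_{-2}=1, q_{-1}=0:
  i=0: a_0=0, p_0 = 0*1 + 0 = 0, q_0 = 0*0 + 1 = 1.
  i=1: a_1=8, p_1 = 8*0 + 1 = 1, q_1 = 8*1 + 0 = 8.
  i=2: a_2=3, p_2 = 3*1 + 0 = 3, q_2 = 3*8 + 1 = 25.
  i=3: a_3=4, p_3 = 4*3 + 1 = 13, q_3 = 4*25 + 8 = 108.
  i=4: a_4=7, p_4 = 7*13 + 3 = 94, q_4 = 7*108 + 25 = 781.
  i=5: a_5=6, p_5 = 6*94 + 13 = 577, q_5 = 6*781 + 108 = 4794.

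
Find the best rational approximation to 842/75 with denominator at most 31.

247/22

Expand x = 842/75 as a continued fraction with the Euclidean algorithm:
  842 = 11*75 + 17, so a_0 = 11.
  75 = 4*17 + 7, so a_1 = 4.
  17 = 2*7 + 3, so a_2 = 2.
  7 = 2*3 + 1, so a_3 = 2.
  3 = 3*1 + 0, so a_4 = 3.
so x = [11; 4, 2, 2, 3].
Convergents (p_i = a_i*p_{i-1} + p_{i-2}, q_i = a_i*q_{i-1} + q_{i-2} with p_{-2}=0, p_{-1}=1, q_{-2}=1, q_{-1}=0), until the denominator exceeds 31:
  i=0: a_0=11, p_0 = 11*1 + 0 = 11, q_0 = 11*0 + 1 = 1.
  i=1: a_1=4, p_1 = 4*11 + 1 = 45, q_1 = 4*1 + 0 = 4.
  i=2: a_2=2, p_2 = 2*45 + 11 = 101, q_2 = 2*4 + 1 = 9.
  i=3: a_3=2, p_3 = 2*101 + 45 = 247, q_3 = 2*9 + 4 = 22.
  i=4: a_4=3, p_4 = 3*247 + 101 = 842, q_4 = 3*22 + 9 = 75.
q_4 = 75 > 31, so the last convergent with denominator <= 31 is p_3/q_3 = 247/22.
The closest fraction with denominator <= 31 is either p_3/q_3 or the intermediate fraction (k*p_3 + p_2)/(k*q_3 + q_2) with the largest k >= 1 whose denominator stays <= 31; these approach x as k grows, and every other convergent or intermediate fraction in range is farther away.
Largest k: floor((31 - q_2)/q_3) = floor((31 - 9)/22) = 1.
That gives (1*247 + 101)/(1*22 + 9) = 348/31.
Compare the errors: |x - 247/22| = |842*22 - 247*75|/(75*22) = 1/1650, and |x - 348/31| = |842*31 - 348*75|/(75*31) = 2/2325.
Cross-multiplying, 1*2325 = 2325 < 3300 = 2*1650, so 1/1650 is smaller: the convergent 247/22 is closer to x than 348/31.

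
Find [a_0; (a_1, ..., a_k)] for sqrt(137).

[11; (1, 2, 2, 1, 1, 2, 2, 1, 22)]

Write x_i = (sqrt(137) + m_i)/d_i with (m_0, d_0) = (0, 1). a_0 = floor(sqrt(137)) = 11, since 11^2 = 121 <= 137 < 144 = 12^2.
Iterate m_{i+1} = d_i*a_i - m_i, d_{i+1} = (137 - m_{i+1}^2)/d_i, a_{i+1} = floor((a_0 + m_{i+1})/d_{i+1}):
  m_1 = 1*11 - 0 = 11, d_1 = (137 - 11^2)/1 = 16/1 = 16, a_1 = floor((11 + 11)/16) = 1.
  m_2 = 16*1 - 11 = 5, d_2 = (137 - 5^2)/16 = 112/16 = 7, a_2 = floor((11 + 5)/7) = 2.
  m_3 = 7*2 - 5 = 9, d_3 = (137 - 9^2)/7 = 56/7 = 8, a_3 = floor((11 + 9)/8) = 2.
  m_4 = 8*2 - 9 = 7, d_4 = (137 - 7^2)/8 = 88/8 = 11, a_4 = floor((11 + 7)/11) = 1.
  m_5 = 11*1 - 7 = 4, d_5 = (137 - 4^2)/11 = 121/11 = 11, a_5 = floor((11 + 4)/11) = 1.
  m_6 = 11*1 - 4 = 7, d_6 = (137 - 7^2)/11 = 88/11 = 8, a_6 = floor((11 + 7)/8) = 2.
  m_7 = 8*2 - 7 = 9, d_7 = (137 - 9^2)/8 = 56/8 = 7, a_7 = floor((11 + 9)/7) = 2.
  m_8 = 7*2 - 9 = 5, d_8 = (137 - 5^2)/7 = 112/7 = 16, a_8 = floor((11 + 5)/16) = 1.
  m_9 = 16*1 - 5 = 11, d_9 = (137 - 11^2)/16 = 16/16 = 1, a_9 = floor((11 + 11)/1) = 22.
  m_10 = 1*22 - 11 = 11, d_10 = (137 - 11^2)/1 = 16/1 = 16: (m_10, d_10) = (m_1, d_1) = (11, 16), so from here the quotients repeat a_1, ..., a_9; the period length is 9.
Hence the expansion of sqrt(137) is a_0 = 11 followed by the repeating block 1, 2, 2, 1, 1, 2, 2, 1, 22 (period 9).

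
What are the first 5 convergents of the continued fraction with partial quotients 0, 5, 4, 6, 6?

Using the convergent recurrence p_i = a_i*p_{i-1} + p_{i-2}, q_i = a_i*q_{i-1} + q_{i-2} with p_{-2}=0, p_{-1}=1, q_{-2}=1, q_{-1}=0:
  i=0: a_0=0, p_0 = 0*1 + 0 = 0, q_0 = 0*0 + 1 = 1.
  i=1: a_1=5, p_1 = 5*0 + 1 = 1, q_1 = 5*1 + 0 = 5.
  i=2: a_2=4, p_2 = 4*1 + 0 = 4, q_2 = 4*5 + 1 = 21.
  i=3: a_3=6, p_3 = 6*4 + 1 = 25, q_3 = 6*21 + 5 = 131.
  i=4: a_4=6, p_4 = 6*25 + 4 = 154, q_4 = 6*131 + 21 = 807.

0/1, 1/5, 4/21, 25/131, 154/807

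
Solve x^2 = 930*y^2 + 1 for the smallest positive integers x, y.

First expand sqrt(930) as a continued fraction. With x_i = (sqrt(930) + m_i)/d_i and (m_0, d_0) = (0, 1): a_0 = floor(sqrt(930)) = 30, since 30^2 = 900 <= 930 < 961 = 31^2.
Iterate m_{i+1} = d_i*a_i - m_i, d_{i+1} = (930 - m_{i+1}^2)/d_i, a_{i+1} = floor((a_0 + m_{i+1})/d_{i+1}):
  m_1 = 1*30 - 0 = 30, d_1 = (930 - 30^2)/1 = 30/1 = 30, a_1 = floor((30 + 30)/30) = 2.
  m_2 = 30*2 - 30 = 30, d_2 = (930 - 30^2)/30 = 30/30 = 1, a_2 = floor((30 + 30)/1) = 60.
  m_3 = 1*60 - 30 = 30, d_3 = (930 - 30^2)/1 = 30/1 = 30: (m_3, d_3) = (m_1, d_1) = (30, 30), so from here the quotients repeat a_1, a_2; the period length is 2.
So sqrt(930) = [30; (2, 60)] with period length k = 2.
k is even, so the fundamental solution of x^2 - 930y^2 = 1 is (p_{k-1}, q_{k-1}) = (p_1, q_1); compute convergents through index 1.
Convergents (p_i = a_i*p_{i-1} + p_{i-2}, q_i = a_i*q_{i-1} + q_{i-2} with p_{-2}=0, p_{-1}=1, q_{-2}=1, q_{-1}=0):
  i=0: a_0=30, p_0 = 30*1 + 0 = 30, q_0 = 30*0 + 1 = 1.
  i=1: a_1=2, p_1 = 2*30 + 1 = 61, q_1 = 2*1 + 0 = 2.
Check: 61^2 - 930*2^2 = 3721 - 3720 = 1, so (x, y) = (61, 2) solves the equation, and by the theorem it is the least positive solution.

(x, y) = (61, 2)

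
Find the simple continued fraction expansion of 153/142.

[1; 12, 1, 10]

Run the Euclidean algorithm on 153 and 142; the successive quotients are the partial quotients a_0, a_1, ... (each step inverts the fractional part left over by the previous one):
  153 = 1*142 + 11, so a_0 = 1.
  142 = 12*11 + 10, so a_1 = 12.
  11 = 1*10 + 1, so a_2 = 1.
  10 = 10*1 + 0, so a_3 = 10.
The remainder reaches 0 after 4 divisions, so the expansion has 4 partial quotients, read off in order.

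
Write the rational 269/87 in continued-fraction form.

[3; 10, 1, 7]

Run the Euclidean algorithm on 269 and 87; the successive quotients are the partial quotients a_0, a_1, ... (each step inverts the fractional part left over by the previous one):
  269 = 3*87 + 8, so a_0 = 3.
  87 = 10*8 + 7, so a_1 = 10.
  8 = 1*7 + 1, so a_2 = 1.
  7 = 7*1 + 0, so a_3 = 7.
The remainder reaches 0 after 4 divisions, so the expansion has 4 partial quotients, read off in order.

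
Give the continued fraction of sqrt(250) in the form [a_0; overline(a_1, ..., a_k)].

Write x_i = (sqrt(250) + m_i)/d_i with (m_0, d_0) = (0, 1). a_0 = floor(sqrt(250)) = 15, since 15^2 = 225 <= 250 < 256 = 16^2.
Iterate m_{i+1} = d_i*a_i - m_i, d_{i+1} = (250 - m_{i+1}^2)/d_i, a_{i+1} = floor((a_0 + m_{i+1})/d_{i+1}):
  m_1 = 1*15 - 0 = 15, d_1 = (250 - 15^2)/1 = 25/1 = 25, a_1 = floor((15 + 15)/25) = 1.
  m_2 = 25*1 - 15 = 10, d_2 = (250 - 10^2)/25 = 150/25 = 6, a_2 = floor((15 + 10)/6) = 4.
  m_3 = 6*4 - 10 = 14, d_3 = (250 - 14^2)/6 = 54/6 = 9, a_3 = floor((15 + 14)/9) = 3.
  m_4 = 9*3 - 14 = 13, d_4 = (250 - 13^2)/9 = 81/9 = 9, a_4 = floor((15 + 13)/9) = 3.
  m_5 = 9*3 - 13 = 14, d_5 = (250 - 14^2)/9 = 54/9 = 6, a_5 = floor((15 + 14)/6) = 4.
  m_6 = 6*4 - 14 = 10, d_6 = (250 - 10^2)/6 = 150/6 = 25, a_6 = floor((15 + 10)/25) = 1.
  m_7 = 25*1 - 10 = 15, d_7 = (250 - 15^2)/25 = 25/25 = 1, a_7 = floor((15 + 15)/1) = 30.
  m_8 = 1*30 - 15 = 15, d_8 = (250 - 15^2)/1 = 25/1 = 25: (m_8, d_8) = (m_1, d_1) = (15, 25), so from here the quotients repeat a_1, ..., a_7; the period length is 7.
Hence the expansion of sqrt(250) is a_0 = 15 followed by the repeating block 1, 4, 3, 3, 4, 1, 30 (period 7).

[15; overline(1, 4, 3, 3, 4, 1, 30)]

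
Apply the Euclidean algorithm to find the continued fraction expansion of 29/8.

Run the Euclidean algorithm on 29 and 8; the successive quotients are the partial quotients a_0, a_1, ... (each step inverts the fractional part left over by the previous one):
  29 = 3*8 + 5, so a_0 = 3.
  8 = 1*5 + 3, so a_1 = 1.
  5 = 1*3 + 2, so a_2 = 1.
  3 = 1*2 + 1, so a_3 = 1.
  2 = 2*1 + 0, so a_4 = 2.
The remainder reaches 0 after 5 divisions, so the expansion has 5 partial quotients, read off in order.

[3; 1, 1, 1, 2]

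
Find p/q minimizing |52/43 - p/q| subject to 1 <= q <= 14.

17/14

Expand x = 52/43 as a continued fraction with the Euclidean algorithm:
  52 = 1*43 + 9, so a_0 = 1.
  43 = 4*9 + 7, so a_1 = 4.
  9 = 1*7 + 2, so a_2 = 1.
  7 = 3*2 + 1, so a_3 = 3.
  2 = 2*1 + 0, so a_4 = 2.
so x = [1; 4, 1, 3, 2].
Convergents (p_i = a_i*p_{i-1} + p_{i-2}, q_i = a_i*q_{i-1} + q_{i-2} with p_{-2}=0, p_{-1}=1, q_{-2}=1, q_{-1}=0), until the denominator exceeds 14:
  i=0: a_0=1, p_0 = 1*1 + 0 = 1, q_0 = 1*0 + 1 = 1.
  i=1: a_1=4, p_1 = 4*1 + 1 = 5, q_1 = 4*1 + 0 = 4.
  i=2: a_2=1, p_2 = 1*5 + 1 = 6, q_2 = 1*4 + 1 = 5.
  i=3: a_3=3, p_3 = 3*6 + 5 = 23, q_3 = 3*5 + 4 = 19.
q_3 = 19 > 14, so the last convergent with denominator <= 14 is p_2/q_2 = 6/5.
The closest fraction with denominator <= 14 is either p_2/q_2 or the intermediate fraction (k*p_2 + p_1)/(k*q_2 + q_1) with the largest k >= 1 whose denominator stays <= 14; these approach x as k grows, and every other convergent or intermediate fraction in range is farther away.
Largest k: floor((14 - q_1)/q_2) = floor((14 - 4)/5) = 2.
That gives (2*6 + 5)/(2*5 + 4) = 17/14.
Compare the errors: |x - 6/5| = |52*5 - 6*43|/(43*5) = 2/215, and |x - 17/14| = |52*14 - 17*43|/(43*14) = 3/602.
Cross-multiplying, 3*215 = 645 < 1204 = 2*602, so 3/602 is smaller: the intermediate fraction 17/14 is closer to x than 6/5.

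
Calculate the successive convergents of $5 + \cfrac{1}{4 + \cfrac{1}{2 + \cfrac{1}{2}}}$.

5/1, 21/4, 47/9, 115/22

Using the convergent recurrence p_i = a_i*p_{i-1} + p_{i-2}, q_i = a_i*q_{i-1} + q_{i-2} with p_{-2}=0, p_{-1}=1, q_{-2}=1, q_{-1}=0:
  i=0: a_0=5, p_0 = 5*1 + 0 = 5, q_0 = 5*0 + 1 = 1.
  i=1: a_1=4, p_1 = 4*5 + 1 = 21, q_1 = 4*1 + 0 = 4.
  i=2: a_2=2, p_2 = 2*21 + 5 = 47, q_2 = 2*4 + 1 = 9.
  i=3: a_3=2, p_3 = 2*47 + 21 = 115, q_3 = 2*9 + 4 = 22.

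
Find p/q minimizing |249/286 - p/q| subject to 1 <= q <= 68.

Expand x = 249/286 as a continued fraction with the Euclidean algorithm:
  249 = 0*286 + 249, so a_0 = 0.
  286 = 1*249 + 37, so a_1 = 1.
  249 = 6*37 + 27, so a_2 = 6.
  37 = 1*27 + 10, so a_3 = 1.
  27 = 2*10 + 7, so a_4 = 2.
  10 = 1*7 + 3, so a_5 = 1.
  7 = 2*3 + 1, so a_6 = 2.
  3 = 3*1 + 0, so a_7 = 3.
so x = [0; 1, 6, 1, 2, 1, 2, 3].
Convergents (p_i = a_i*p_{i-1} + p_{i-2}, q_i = a_i*q_{i-1} + q_{i-2} with p_{-2}=0, p_{-1}=1, q_{-2}=1, q_{-1}=0), until the denominator exceeds 68:
  i=0: a_0=0, p_0 = 0*1 + 0 = 0, q_0 = 0*0 + 1 = 1.
  i=1: a_1=1, p_1 = 1*0 + 1 = 1, q_1 = 1*1 + 0 = 1.
  i=2: a_2=6, p_2 = 6*1 + 0 = 6, q_2 = 6*1 + 1 = 7.
  i=3: a_3=1, p_3 = 1*6 + 1 = 7, q_3 = 1*7 + 1 = 8.
  i=4: a_4=2, p_4 = 2*7 + 6 = 20, q_4 = 2*8 + 7 = 23.
  i=5: a_5=1, p_5 = 1*20 + 7 = 27, q_5 = 1*23 + 8 = 31.
  i=6: a_6=2, p_6 = 2*27 + 20 = 74, q_6 = 2*31 + 23 = 85.
q_6 = 85 > 68, so the last convergent with denominator <= 68 is p_5/q_5 = 27/31.
The closest fraction with denominator <= 68 is either p_5/q_5 or the intermediate fraction (k*p_5 + p_4)/(k*q_5 + q_4) with the largest k >= 1 whose denominator stays <= 68; these approach x as k grows, and every other convergent or intermediate fraction in range is farther away.
Largest k: floor((68 - q_4)/q_5) = floor((68 - 23)/31) = 1.
That gives (1*27 + 20)/(1*31 + 23) = 47/54.
Compare the errors: |x - 27/31| = |249*31 - 27*286|/(286*31) = 3/8866, and |x - 47/54| = |249*54 - 47*286|/(286*54) = 4/15444.
Cross-multiplying, 4*8866 = 35464 < 46332 = 3*15444, so 4/15444 is smaller: the intermediate fraction 47/54 is closer to x than 27/31.

47/54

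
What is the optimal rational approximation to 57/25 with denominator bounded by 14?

16/7

Expand x = 57/25 as a continued fraction with the Euclidean algorithm:
  57 = 2*25 + 7, so a_0 = 2.
  25 = 3*7 + 4, so a_1 = 3.
  7 = 1*4 + 3, so a_2 = 1.
  4 = 1*3 + 1, so a_3 = 1.
  3 = 3*1 + 0, so a_4 = 3.
so x = [2; 3, 1, 1, 3].
Convergents (p_i = a_i*p_{i-1} + p_{i-2}, q_i = a_i*q_{i-1} + q_{i-2} with p_{-2}=0, p_{-1}=1, q_{-2}=1, q_{-1}=0), until the denominator exceeds 14:
  i=0: a_0=2, p_0 = 2*1 + 0 = 2, q_0 = 2*0 + 1 = 1.
  i=1: a_1=3, p_1 = 3*2 + 1 = 7, q_1 = 3*1 + 0 = 3.
  i=2: a_2=1, p_2 = 1*7 + 2 = 9, q_2 = 1*3 + 1 = 4.
  i=3: a_3=1, p_3 = 1*9 + 7 = 16, q_3 = 1*4 + 3 = 7.
  i=4: a_4=3, p_4 = 3*16 + 9 = 57, q_4 = 3*7 + 4 = 25.
q_4 = 25 > 14, so the last convergent with denominator <= 14 is p_3/q_3 = 16/7.
The closest fraction with denominator <= 14 is either p_3/q_3 or the intermediate fraction (k*p_3 + p_2)/(k*q_3 + q_2) with the largest k >= 1 whose denominator stays <= 14; these approach x as k grows, and every other convergent or intermediate fraction in range is farther away.
Largest k: floor((14 - q_2)/q_3) = floor((14 - 4)/7) = 1.
That gives (1*16 + 9)/(1*7 + 4) = 25/11.
Compare the errors: |x - 16/7| = |57*7 - 16*25|/(25*7) = 1/175, and |x - 25/11| = |57*11 - 25*25|/(25*11) = 2/275.
Cross-multiplying, 1*275 = 275 < 350 = 2*175, so 1/175 is smaller: the convergent 16/7 is closer to x than 25/11.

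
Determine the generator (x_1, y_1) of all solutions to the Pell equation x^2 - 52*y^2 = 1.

(x, y) = (649, 90)

First expand sqrt(52) as a continued fraction. With x_i = (sqrt(52) + m_i)/d_i and (m_0, d_0) = (0, 1): a_0 = floor(sqrt(52)) = 7, since 7^2 = 49 <= 52 < 64 = 8^2.
Iterate m_{i+1} = d_i*a_i - m_i, d_{i+1} = (52 - m_{i+1}^2)/d_i, a_{i+1} = floor((a_0 + m_{i+1})/d_{i+1}):
  m_1 = 1*7 - 0 = 7, d_1 = (52 - 7^2)/1 = 3/1 = 3, a_1 = floor((7 + 7)/3) = 4.
  m_2 = 3*4 - 7 = 5, d_2 = (52 - 5^2)/3 = 27/3 = 9, a_2 = floor((7 + 5)/9) = 1.
  m_3 = 9*1 - 5 = 4, d_3 = (52 - 4^2)/9 = 36/9 = 4, a_3 = floor((7 + 4)/4) = 2.
  m_4 = 4*2 - 4 = 4, d_4 = (52 - 4^2)/4 = 36/4 = 9, a_4 = floor((7 + 4)/9) = 1.
  m_5 = 9*1 - 4 = 5, d_5 = (52 - 5^2)/9 = 27/9 = 3, a_5 = floor((7 + 5)/3) = 4.
  m_6 = 3*4 - 5 = 7, d_6 = (52 - 7^2)/3 = 3/3 = 1, a_6 = floor((7 + 7)/1) = 14.
  m_7 = 1*14 - 7 = 7, d_7 = (52 - 7^2)/1 = 3/1 = 3: (m_7, d_7) = (m_1, d_1) = (7, 3), so from here the quotients repeat a_1, ..., a_6; the period length is 6.
So sqrt(52) = [7; (4, 1, 2, 1, 4, 14)] with period length k = 6.
k is even, so the fundamental solution of x^2 - 52y^2 = 1 is (p_{k-1}, q_{k-1}) = (p_5, q_5); compute convergents through index 5.
Convergents (p_i = a_i*p_{i-1} + p_{i-2}, q_i = a_i*q_{i-1} + q_{i-2} with p_{-2}=0, p_{-1}=1, q_{-2}=1, q_{-1}=0):
  i=0: a_0=7, p_0 = 7*1 + 0 = 7, q_0 = 7*0 + 1 = 1.
  i=1: a_1=4, p_1 = 4*7 + 1 = 29, q_1 = 4*1 + 0 = 4.
  i=2: a_2=1, p_2 = 1*29 + 7 = 36, q_2 = 1*4 + 1 = 5.
  i=3: a_3=2, p_3 = 2*36 + 29 = 101, q_3 = 2*5 + 4 = 14.
  i=4: a_4=1, p_4 = 1*101 + 36 = 137, q_4 = 1*14 + 5 = 19.
  i=5: a_5=4, p_5 = 4*137 + 101 = 649, q_5 = 4*19 + 14 = 90.
Check: 649^2 - 52*90^2 = 421201 - 421200 = 1, so (x, y) = (649, 90) solves the equation, and by the theorem it is the least positive solution.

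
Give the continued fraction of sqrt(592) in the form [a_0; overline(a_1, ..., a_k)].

[24; overline(3, 48)]

Write x_i = (sqrt(592) + m_i)/d_i with (m_0, d_0) = (0, 1). a_0 = floor(sqrt(592)) = 24, since 24^2 = 576 <= 592 < 625 = 25^2.
Iterate m_{i+1} = d_i*a_i - m_i, d_{i+1} = (592 - m_{i+1}^2)/d_i, a_{i+1} = floor((a_0 + m_{i+1})/d_{i+1}):
  m_1 = 1*24 - 0 = 24, d_1 = (592 - 24^2)/1 = 16/1 = 16, a_1 = floor((24 + 24)/16) = 3.
  m_2 = 16*3 - 24 = 24, d_2 = (592 - 24^2)/16 = 16/16 = 1, a_2 = floor((24 + 24)/1) = 48.
  m_3 = 1*48 - 24 = 24, d_3 = (592 - 24^2)/1 = 16/1 = 16: (m_3, d_3) = (m_1, d_1) = (24, 16), so from here the quotients repeat a_1, a_2; the period length is 2.
Hence the expansion of sqrt(592) is a_0 = 24 followed by the repeating block 3, 48 (period 2).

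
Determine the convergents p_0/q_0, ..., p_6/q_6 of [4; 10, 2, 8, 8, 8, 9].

Using the convergent recurrence p_i = a_i*p_{i-1} + p_{i-2}, q_i = a_i*q_{i-1} + q_{i-2} with p_{-2}=0, p_{-1}=1, q_{-2}=1, q_{-1}=0:
  i=0: a_0=4, p_0 = 4*1 + 0 = 4, q_0 = 4*0 + 1 = 1.
  i=1: a_1=10, p_1 = 10*4 + 1 = 41, q_1 = 10*1 + 0 = 10.
  i=2: a_2=2, p_2 = 2*41 + 4 = 86, q_2 = 2*10 + 1 = 21.
  i=3: a_3=8, p_3 = 8*86 + 41 = 729, q_3 = 8*21 + 10 = 178.
  i=4: a_4=8, p_4 = 8*729 + 86 = 5918, q_4 = 8*178 + 21 = 1445.
  i=5: a_5=8, p_5 = 8*5918 + 729 = 48073, q_5 = 8*1445 + 178 = 11738.
  i=6: a_6=9, p_6 = 9*48073 + 5918 = 438575, q_6 = 9*11738 + 1445 = 107087.

4/1, 41/10, 86/21, 729/178, 5918/1445, 48073/11738, 438575/107087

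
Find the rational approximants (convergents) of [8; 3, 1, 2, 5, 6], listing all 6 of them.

Using the convergent recurrence p_i = a_i*p_{i-1} + p_{i-2}, q_i = a_i*q_{i-1} + q_{i-2} with p_{-2}=0, p_{-1}=1, q_{-2}=1, q_{-1}=0:
  i=0: a_0=8, p_0 = 8*1 + 0 = 8, q_0 = 8*0 + 1 = 1.
  i=1: a_1=3, p_1 = 3*8 + 1 = 25, q_1 = 3*1 + 0 = 3.
  i=2: a_2=1, p_2 = 1*25 + 8 = 33, q_2 = 1*3 + 1 = 4.
  i=3: a_3=2, p_3 = 2*33 + 25 = 91, q_3 = 2*4 + 3 = 11.
  i=4: a_4=5, p_4 = 5*91 + 33 = 488, q_4 = 5*11 + 4 = 59.
  i=5: a_5=6, p_5 = 6*488 + 91 = 3019, q_5 = 6*59 + 11 = 365.

8/1, 25/3, 33/4, 91/11, 488/59, 3019/365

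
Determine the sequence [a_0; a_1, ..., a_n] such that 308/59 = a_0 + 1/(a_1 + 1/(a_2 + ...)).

Run the Euclidean algorithm on 308 and 59; the successive quotients are the partial quotients a_0, a_1, ... (each step inverts the fractional part left over by the previous one):
  308 = 5*59 + 13, so a_0 = 5.
  59 = 4*13 + 7, so a_1 = 4.
  13 = 1*7 + 6, so a_2 = 1.
  7 = 1*6 + 1, so a_3 = 1.
  6 = 6*1 + 0, so a_4 = 6.
The remainder reaches 0 after 5 divisions, so the expansion has 5 partial quotients, read off in order.

[5; 4, 1, 1, 6]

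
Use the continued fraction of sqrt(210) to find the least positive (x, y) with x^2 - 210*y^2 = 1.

(x, y) = (29, 2)

First expand sqrt(210) as a continued fraction. With x_i = (sqrt(210) + m_i)/d_i and (m_0, d_0) = (0, 1): a_0 = floor(sqrt(210)) = 14, since 14^2 = 196 <= 210 < 225 = 15^2.
Iterate m_{i+1} = d_i*a_i - m_i, d_{i+1} = (210 - m_{i+1}^2)/d_i, a_{i+1} = floor((a_0 + m_{i+1})/d_{i+1}):
  m_1 = 1*14 - 0 = 14, d_1 = (210 - 14^2)/1 = 14/1 = 14, a_1 = floor((14 + 14)/14) = 2.
  m_2 = 14*2 - 14 = 14, d_2 = (210 - 14^2)/14 = 14/14 = 1, a_2 = floor((14 + 14)/1) = 28.
  m_3 = 1*28 - 14 = 14, d_3 = (210 - 14^2)/1 = 14/1 = 14: (m_3, d_3) = (m_1, d_1) = (14, 14), so from here the quotients repeat a_1, a_2; the period length is 2.
So sqrt(210) = [14; (2, 28)] with period length k = 2.
k is even, so the fundamental solution of x^2 - 210y^2 = 1 is (p_{k-1}, q_{k-1}) = (p_1, q_1); compute convergents through index 1.
Convergents (p_i = a_i*p_{i-1} + p_{i-2}, q_i = a_i*q_{i-1} + q_{i-2} with p_{-2}=0, p_{-1}=1, q_{-2}=1, q_{-1}=0):
  i=0: a_0=14, p_0 = 14*1 + 0 = 14, q_0 = 14*0 + 1 = 1.
  i=1: a_1=2, p_1 = 2*14 + 1 = 29, q_1 = 2*1 + 0 = 2.
Check: 29^2 - 210*2^2 = 841 - 840 = 1, so (x, y) = (29, 2) solves the equation, and by the theorem it is the least positive solution.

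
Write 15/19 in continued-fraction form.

Run the Euclidean algorithm on 15 and 19; the successive quotients are the partial quotients a_0, a_1, ... (each step inverts the fractional part left over by the previous one):
  15 = 0*19 + 15, so a_0 = 0.
  19 = 1*15 + 4, so a_1 = 1.
  15 = 3*4 + 3, so a_2 = 3.
  4 = 1*3 + 1, so a_3 = 1.
  3 = 3*1 + 0, so a_4 = 3.
The remainder reaches 0 after 5 divisions, so the expansion has 5 partial quotients, read off in order.

[0; 1, 3, 1, 3]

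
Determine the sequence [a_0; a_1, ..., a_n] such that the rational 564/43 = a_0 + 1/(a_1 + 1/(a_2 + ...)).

Run the Euclidean algorithm on 564 and 43; the successive quotients are the partial quotients a_0, a_1, ... (each step inverts the fractional part left over by the previous one):
  564 = 13*43 + 5, so a_0 = 13.
  43 = 8*5 + 3, so a_1 = 8.
  5 = 1*3 + 2, so a_2 = 1.
  3 = 1*2 + 1, so a_3 = 1.
  2 = 2*1 + 0, so a_4 = 2.
The remainder reaches 0 after 5 divisions, so the expansion has 5 partial quotients, read off in order.

[13; 8, 1, 1, 2]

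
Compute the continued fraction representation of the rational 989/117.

Run the Euclidean algorithm on 989 and 117; the successive quotients are the partial quotients a_0, a_1, ... (each step inverts the fractional part left over by the previous one):
  989 = 8*117 + 53, so a_0 = 8.
  117 = 2*53 + 11, so a_1 = 2.
  53 = 4*11 + 9, so a_2 = 4.
  11 = 1*9 + 2, so a_3 = 1.
  9 = 4*2 + 1, so a_4 = 4.
  2 = 2*1 + 0, so a_5 = 2.
The remainder reaches 0 after 6 divisions, so the expansion has 6 partial quotients, read off in order.

[8; 2, 4, 1, 4, 2]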